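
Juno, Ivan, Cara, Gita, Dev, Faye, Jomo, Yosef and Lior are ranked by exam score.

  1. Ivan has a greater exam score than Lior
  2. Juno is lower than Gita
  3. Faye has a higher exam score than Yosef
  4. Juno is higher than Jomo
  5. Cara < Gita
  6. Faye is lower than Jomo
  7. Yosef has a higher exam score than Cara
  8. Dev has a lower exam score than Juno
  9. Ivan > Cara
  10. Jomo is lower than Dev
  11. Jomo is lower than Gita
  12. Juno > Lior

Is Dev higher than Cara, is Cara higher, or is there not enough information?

Dev

Cara < Yosef and Yosef < Faye give Cara < Faye.
Then Faye < Jomo extends the chain to Jomo.
Then Jomo < Dev extends the chain to Dev.
So Dev is higher.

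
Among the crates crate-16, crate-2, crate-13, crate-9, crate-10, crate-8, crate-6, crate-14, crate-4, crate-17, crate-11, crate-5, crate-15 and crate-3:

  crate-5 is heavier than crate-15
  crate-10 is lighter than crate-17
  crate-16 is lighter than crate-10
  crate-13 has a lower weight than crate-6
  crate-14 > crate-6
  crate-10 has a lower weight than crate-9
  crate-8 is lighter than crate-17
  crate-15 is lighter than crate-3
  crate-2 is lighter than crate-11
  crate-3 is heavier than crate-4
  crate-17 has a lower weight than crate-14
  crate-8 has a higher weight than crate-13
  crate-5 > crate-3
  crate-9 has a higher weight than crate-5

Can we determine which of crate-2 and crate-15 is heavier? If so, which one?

Following every chain through crate-15: above crate-15 we get crate-3, crate-5, crate-9.
crate-2 is not reached, and no chain runs the other way from crate-2 to crate-15.
So the given relations leave the order of crate-15 and crate-2 undetermined.

undetermined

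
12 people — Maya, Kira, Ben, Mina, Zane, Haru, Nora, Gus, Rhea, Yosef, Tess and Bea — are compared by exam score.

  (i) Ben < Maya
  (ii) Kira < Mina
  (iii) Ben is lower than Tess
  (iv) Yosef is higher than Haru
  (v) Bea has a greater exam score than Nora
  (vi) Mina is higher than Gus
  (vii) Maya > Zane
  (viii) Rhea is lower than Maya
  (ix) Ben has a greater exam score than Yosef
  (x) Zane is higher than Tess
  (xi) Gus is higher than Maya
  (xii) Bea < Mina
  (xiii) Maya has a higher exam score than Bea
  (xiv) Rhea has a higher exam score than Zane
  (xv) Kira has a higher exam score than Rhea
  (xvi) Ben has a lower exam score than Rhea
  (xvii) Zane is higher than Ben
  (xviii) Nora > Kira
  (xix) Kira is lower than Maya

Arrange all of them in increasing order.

Haru < Yosef < Ben < Tess < Zane < Rhea < Kira < Nora < Bea < Maya < Gus < Mina

Each adjacent pair is fixed by a given relation: Haru < Yosef; Yosef < Ben; Ben < Tess; Tess < Zane; Zane < Rhea; Rhea < Kira; Kira < Nora; Nora < Bea; Bea < Maya; Maya < Gus; Gus < Mina. Chaining them end to end gives the full order.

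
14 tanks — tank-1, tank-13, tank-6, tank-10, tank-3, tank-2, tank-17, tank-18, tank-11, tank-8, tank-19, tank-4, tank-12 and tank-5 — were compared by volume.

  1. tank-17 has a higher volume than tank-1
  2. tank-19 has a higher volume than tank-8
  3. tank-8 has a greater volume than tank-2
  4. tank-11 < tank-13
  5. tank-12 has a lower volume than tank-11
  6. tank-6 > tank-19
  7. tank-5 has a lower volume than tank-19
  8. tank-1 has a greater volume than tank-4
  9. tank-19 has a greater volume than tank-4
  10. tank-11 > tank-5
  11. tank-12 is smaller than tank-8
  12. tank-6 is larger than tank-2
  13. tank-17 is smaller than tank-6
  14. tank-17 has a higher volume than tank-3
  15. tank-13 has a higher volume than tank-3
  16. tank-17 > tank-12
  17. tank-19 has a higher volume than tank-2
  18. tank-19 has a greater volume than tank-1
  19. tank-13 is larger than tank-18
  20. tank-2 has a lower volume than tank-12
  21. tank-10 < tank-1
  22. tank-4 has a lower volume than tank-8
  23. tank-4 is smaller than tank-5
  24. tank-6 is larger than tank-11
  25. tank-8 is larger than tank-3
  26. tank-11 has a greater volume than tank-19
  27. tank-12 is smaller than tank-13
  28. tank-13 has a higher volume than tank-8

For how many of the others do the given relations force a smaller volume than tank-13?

From tank-13 the given relations immediately reach tank-3, tank-12, tank-8, tank-11, tank-18.
From those, tank-4, tank-5, tank-2, tank-19 — 9 in total.
From those, tank-1 — 10 in total.
From those, tank-10 — 11 in total.
Nothing else is reachable below tank-13; 11 in all.

11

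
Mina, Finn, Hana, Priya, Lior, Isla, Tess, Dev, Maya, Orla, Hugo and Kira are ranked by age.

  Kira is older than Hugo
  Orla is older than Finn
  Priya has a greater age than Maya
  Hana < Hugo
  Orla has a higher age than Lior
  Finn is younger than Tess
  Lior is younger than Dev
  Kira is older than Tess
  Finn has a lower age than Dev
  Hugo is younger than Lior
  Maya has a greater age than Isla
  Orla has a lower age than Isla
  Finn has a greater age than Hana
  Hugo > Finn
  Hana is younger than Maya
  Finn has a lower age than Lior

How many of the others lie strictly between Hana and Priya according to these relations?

The relations place Hana below Priya. An element lies strictly between them when it is forced above Hana and also forced below Priya.
Above Hana: {Finn, Hugo, Lior, Dev, Orla, Tess, Isla, Maya, Kira}. Below Priya: {Finn, Hugo, Lior, Orla, Isla, Maya}.
Intersection: {Finn, Hugo, Lior, Orla, Isla, Maya} — 6.

6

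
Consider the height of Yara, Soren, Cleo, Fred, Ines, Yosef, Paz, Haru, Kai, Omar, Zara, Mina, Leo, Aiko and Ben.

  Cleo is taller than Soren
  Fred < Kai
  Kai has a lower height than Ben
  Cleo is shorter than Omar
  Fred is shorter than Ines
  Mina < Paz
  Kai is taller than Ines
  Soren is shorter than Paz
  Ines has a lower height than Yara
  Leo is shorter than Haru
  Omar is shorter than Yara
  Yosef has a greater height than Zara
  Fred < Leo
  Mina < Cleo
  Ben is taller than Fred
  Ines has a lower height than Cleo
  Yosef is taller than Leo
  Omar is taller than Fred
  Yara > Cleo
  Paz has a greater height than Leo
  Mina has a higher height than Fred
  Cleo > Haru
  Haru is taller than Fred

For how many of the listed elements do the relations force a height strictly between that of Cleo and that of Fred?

The relations place Fred below Cleo. An element lies strictly between them when it is forced above Fred and also forced below Cleo.
Above Fred: {Mina, Leo, Ines, Haru, Kai, Yosef, Ben, Paz, Omar, Yara}. Below Cleo: {Soren, Mina, Leo, Ines, Haru}.
Intersection: {Mina, Leo, Ines, Haru} — 4.

4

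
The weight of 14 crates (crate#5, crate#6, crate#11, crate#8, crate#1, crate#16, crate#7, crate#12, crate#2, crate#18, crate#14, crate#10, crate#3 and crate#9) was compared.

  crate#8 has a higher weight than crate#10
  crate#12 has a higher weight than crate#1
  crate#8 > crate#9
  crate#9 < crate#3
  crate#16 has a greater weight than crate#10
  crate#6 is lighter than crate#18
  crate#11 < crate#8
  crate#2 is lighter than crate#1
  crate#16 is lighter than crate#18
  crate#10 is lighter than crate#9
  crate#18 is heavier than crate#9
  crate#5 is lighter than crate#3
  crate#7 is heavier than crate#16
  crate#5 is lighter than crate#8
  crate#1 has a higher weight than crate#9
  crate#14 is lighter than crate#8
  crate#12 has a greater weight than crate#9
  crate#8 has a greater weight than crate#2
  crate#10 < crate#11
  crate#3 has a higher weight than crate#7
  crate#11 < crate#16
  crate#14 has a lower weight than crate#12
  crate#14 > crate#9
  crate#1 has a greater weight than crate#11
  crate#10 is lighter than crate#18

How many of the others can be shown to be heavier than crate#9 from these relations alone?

The elements the relations force above crate#9 are crate#14, crate#1, crate#12, crate#18, crate#3, crate#8 — no chain reaches any other.
That is 6.

6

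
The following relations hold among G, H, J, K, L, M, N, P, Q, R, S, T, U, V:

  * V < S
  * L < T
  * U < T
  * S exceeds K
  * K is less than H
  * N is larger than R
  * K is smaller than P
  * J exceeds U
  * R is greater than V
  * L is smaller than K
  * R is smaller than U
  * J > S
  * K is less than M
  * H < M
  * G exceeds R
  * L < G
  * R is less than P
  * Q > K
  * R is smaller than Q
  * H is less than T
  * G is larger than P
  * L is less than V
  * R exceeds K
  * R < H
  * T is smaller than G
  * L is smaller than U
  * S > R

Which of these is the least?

Chaining upward from L: directly above it, V, K, U, T, G; then R, Q, P, H, M, S, J; then N.
That covers every other element, and nothing is given below L, so L is the least.

L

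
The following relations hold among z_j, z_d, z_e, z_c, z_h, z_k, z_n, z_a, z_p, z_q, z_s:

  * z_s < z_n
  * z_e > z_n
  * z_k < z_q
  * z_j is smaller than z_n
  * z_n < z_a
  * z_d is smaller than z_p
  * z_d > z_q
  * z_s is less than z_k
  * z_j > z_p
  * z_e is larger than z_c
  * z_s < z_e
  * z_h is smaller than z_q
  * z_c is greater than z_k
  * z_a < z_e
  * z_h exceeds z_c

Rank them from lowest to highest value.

Each adjacent pair is fixed by a given relation: z_s < z_k; z_k < z_c; z_c < z_h; z_h < z_q; z_q < z_d; z_d < z_p; z_p < z_j; z_j < z_n; z_n < z_a; z_a < z_e. Chaining them end to end gives the full order.

z_s < z_k < z_c < z_h < z_q < z_d < z_p < z_j < z_n < z_a < z_e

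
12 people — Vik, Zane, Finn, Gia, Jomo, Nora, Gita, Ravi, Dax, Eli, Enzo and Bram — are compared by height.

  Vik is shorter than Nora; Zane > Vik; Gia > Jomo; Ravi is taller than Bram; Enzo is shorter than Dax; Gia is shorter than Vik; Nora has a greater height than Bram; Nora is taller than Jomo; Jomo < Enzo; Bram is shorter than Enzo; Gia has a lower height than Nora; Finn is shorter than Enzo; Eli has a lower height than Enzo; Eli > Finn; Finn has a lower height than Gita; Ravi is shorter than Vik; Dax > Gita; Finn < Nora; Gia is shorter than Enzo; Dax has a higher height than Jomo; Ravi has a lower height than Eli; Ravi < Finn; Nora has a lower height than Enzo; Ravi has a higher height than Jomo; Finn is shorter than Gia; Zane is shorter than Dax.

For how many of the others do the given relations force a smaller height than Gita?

4

Directly below Gita: Finn.
One step further: Ravi (2 so far).
One step further: Bram, Jomo (4 so far).
No other element is forced below Gita by the given relations, so the count is 4.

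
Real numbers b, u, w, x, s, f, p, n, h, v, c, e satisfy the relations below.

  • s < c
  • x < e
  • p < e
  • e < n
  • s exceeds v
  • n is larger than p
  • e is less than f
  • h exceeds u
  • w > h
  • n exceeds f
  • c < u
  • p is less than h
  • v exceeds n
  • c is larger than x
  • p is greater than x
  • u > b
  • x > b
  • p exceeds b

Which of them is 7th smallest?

v

The consecutive relations fix a unique order: b < x < p < e < f < n < v < s < c < u < h < w.
The 7th smallest is v.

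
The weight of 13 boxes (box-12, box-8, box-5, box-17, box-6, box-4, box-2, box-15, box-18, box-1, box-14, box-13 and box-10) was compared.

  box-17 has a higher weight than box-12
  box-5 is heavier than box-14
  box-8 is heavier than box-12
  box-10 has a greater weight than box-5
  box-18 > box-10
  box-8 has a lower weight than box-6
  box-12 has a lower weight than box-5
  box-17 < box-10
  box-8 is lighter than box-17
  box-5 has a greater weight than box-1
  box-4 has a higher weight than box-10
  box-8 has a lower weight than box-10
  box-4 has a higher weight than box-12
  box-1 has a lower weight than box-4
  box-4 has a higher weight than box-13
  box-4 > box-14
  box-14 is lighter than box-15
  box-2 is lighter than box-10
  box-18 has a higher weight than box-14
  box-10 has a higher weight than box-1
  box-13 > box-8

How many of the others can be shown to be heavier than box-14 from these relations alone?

5

From box-14 the given relations immediately reach box-15, box-5, box-4, box-18.
From those, box-10 — 5 in total.
No other element is forced above box-14 by the given relations, so the count is 5.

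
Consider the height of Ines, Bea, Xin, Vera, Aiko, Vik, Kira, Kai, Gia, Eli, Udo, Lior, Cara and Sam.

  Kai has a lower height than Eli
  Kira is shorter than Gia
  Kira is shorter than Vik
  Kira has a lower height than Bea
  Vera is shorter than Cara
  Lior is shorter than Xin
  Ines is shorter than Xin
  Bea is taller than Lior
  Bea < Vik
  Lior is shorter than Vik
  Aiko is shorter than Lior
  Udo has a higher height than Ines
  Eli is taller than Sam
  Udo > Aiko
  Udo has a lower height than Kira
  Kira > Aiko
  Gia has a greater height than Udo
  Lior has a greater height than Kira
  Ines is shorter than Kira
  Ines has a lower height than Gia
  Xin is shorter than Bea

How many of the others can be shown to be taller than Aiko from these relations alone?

7

The elements the relations force above Aiko are Udo, Kira, Gia, Lior, Xin, Bea, Vik — no chain reaches any other.
That is 7.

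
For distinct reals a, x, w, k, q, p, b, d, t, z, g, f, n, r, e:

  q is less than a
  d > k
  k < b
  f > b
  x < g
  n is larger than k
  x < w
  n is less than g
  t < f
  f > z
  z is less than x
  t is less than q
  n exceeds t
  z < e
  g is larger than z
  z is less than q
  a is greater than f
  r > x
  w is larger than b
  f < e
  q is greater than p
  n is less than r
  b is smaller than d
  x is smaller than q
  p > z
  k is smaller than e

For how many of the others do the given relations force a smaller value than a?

Directly below a: q, f.
One step further: z, t, p, x, b (7 so far).
One step further: k (8 so far).
No other element is forced below a by the given relations, so the count is 8.

8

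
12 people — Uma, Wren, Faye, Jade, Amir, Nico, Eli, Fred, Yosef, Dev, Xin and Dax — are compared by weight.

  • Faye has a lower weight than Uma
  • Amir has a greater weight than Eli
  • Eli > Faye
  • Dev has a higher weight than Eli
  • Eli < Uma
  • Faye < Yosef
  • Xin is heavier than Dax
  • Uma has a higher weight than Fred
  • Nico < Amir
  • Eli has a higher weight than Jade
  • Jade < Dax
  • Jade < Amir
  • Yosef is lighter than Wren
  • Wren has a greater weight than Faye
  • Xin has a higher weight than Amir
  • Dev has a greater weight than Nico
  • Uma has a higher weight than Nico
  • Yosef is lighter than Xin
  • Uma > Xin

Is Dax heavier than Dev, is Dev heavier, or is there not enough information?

undetermined

Following every chain through Dax: above Dax we get Xin, Uma; below Dax we get Jade.
Dev is not reached, and no chain runs the other way from Dev to Dax.
So the given relations leave the order of Dax and Dev undetermined.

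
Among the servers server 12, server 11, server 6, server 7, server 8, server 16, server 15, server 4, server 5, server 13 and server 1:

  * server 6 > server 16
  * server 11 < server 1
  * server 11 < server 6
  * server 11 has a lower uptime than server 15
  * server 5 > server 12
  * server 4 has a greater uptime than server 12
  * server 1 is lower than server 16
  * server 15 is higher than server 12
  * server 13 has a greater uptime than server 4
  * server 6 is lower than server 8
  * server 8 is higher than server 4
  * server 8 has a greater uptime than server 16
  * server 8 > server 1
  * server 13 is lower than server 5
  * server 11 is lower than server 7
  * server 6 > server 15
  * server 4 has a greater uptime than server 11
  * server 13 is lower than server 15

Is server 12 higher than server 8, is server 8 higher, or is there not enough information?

server 8

server 12 < server 4 < server 13 < server 15 < server 6 < server 8, by transitivity through server 4, server 13, server 15, server 6.
So server 8 is higher.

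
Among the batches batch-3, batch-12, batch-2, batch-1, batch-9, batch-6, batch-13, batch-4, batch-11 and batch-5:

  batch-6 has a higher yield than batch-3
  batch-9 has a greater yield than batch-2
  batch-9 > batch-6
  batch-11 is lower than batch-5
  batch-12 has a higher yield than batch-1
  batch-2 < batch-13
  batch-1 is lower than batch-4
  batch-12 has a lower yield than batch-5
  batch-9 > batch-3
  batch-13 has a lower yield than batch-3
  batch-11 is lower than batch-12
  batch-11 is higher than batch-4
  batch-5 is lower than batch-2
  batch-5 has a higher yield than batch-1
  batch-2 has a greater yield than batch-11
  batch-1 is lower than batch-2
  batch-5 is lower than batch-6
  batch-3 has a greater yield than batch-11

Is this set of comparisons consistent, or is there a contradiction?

consistent

Every relation is compatible with batch-1 < batch-4 < batch-11 < batch-12 < batch-5 < batch-2 < batch-13 < batch-3 < batch-6 < batch-9; the set is consistent.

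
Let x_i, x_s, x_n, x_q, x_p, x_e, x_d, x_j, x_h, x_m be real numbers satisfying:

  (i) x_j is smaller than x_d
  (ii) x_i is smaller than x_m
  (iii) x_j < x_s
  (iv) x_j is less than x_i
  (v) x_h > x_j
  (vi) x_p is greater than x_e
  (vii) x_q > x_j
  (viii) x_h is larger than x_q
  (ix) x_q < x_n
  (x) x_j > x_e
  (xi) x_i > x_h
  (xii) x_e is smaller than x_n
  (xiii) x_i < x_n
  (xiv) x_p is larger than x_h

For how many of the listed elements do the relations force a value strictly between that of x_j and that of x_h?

Chaining upward from x_j reaches: x_d, x_s, x_q, x_p, x_i, x_n, x_m.
Chaining downward from x_h reaches: x_e, x_q.
Strictly between x_j and x_h are those in both lists: x_q — 1 element.

1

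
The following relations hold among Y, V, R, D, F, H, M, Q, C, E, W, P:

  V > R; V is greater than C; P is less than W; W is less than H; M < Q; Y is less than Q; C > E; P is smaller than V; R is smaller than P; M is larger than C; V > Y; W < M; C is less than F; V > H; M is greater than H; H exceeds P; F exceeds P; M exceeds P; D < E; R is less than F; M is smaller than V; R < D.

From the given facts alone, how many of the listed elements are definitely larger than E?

5

From E the given relations immediately reach C.
From those, F, M, V — 4 in total.
From those, Q — 5 in total.
No other element is forced above E by the given relations, so the count is 5.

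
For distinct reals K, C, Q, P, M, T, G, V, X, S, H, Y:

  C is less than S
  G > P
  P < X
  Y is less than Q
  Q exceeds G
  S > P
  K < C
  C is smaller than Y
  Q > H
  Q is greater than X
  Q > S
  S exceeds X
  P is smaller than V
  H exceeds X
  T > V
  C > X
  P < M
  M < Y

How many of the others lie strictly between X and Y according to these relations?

1

Chaining upward from X reaches: H, C, S, Q.
Chaining downward from Y reaches: K, P, C, M.
Strictly between X and Y are those in both lists: C — 1 element.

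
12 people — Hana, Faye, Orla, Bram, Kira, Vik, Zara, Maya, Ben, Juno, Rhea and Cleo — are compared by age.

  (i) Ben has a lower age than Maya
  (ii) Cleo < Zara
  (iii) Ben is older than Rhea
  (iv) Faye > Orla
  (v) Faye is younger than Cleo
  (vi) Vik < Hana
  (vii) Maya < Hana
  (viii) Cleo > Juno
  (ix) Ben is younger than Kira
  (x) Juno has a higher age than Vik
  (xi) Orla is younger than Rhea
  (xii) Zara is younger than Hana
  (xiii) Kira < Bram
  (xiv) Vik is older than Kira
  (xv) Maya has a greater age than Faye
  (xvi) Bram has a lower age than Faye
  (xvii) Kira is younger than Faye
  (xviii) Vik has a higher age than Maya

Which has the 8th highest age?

Bram

Piecing the relations together gives one ordering: Orla < Rhea < Ben < Kira < Bram < Faye < Maya < Vik < Juno < Cleo < Zara < Hana.
The 8th largest is Bram.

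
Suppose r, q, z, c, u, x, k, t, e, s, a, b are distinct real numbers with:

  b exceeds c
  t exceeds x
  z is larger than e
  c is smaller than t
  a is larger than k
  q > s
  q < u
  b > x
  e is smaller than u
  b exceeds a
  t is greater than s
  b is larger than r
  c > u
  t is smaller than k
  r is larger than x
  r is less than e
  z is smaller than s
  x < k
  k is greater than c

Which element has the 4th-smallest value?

Piecing the relations together gives one ordering: x < r < e < z < s < q < u < c < t < k < a < b.
The 4th smallest is z.

z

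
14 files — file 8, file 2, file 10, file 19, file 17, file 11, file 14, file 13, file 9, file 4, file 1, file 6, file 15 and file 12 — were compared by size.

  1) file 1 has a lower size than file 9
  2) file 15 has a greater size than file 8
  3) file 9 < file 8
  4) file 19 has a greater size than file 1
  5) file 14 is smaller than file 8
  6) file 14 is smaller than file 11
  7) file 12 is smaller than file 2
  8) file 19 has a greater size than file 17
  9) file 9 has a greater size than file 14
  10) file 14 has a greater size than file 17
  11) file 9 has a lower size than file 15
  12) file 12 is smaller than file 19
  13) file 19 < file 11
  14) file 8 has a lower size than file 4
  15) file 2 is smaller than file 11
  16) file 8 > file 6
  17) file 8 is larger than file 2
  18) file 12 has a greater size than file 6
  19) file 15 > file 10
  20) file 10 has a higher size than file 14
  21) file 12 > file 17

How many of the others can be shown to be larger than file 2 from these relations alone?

4

The elements the relations force above file 2 are file 8, file 4, file 15, file 11 — no chain reaches any other.
That is 4.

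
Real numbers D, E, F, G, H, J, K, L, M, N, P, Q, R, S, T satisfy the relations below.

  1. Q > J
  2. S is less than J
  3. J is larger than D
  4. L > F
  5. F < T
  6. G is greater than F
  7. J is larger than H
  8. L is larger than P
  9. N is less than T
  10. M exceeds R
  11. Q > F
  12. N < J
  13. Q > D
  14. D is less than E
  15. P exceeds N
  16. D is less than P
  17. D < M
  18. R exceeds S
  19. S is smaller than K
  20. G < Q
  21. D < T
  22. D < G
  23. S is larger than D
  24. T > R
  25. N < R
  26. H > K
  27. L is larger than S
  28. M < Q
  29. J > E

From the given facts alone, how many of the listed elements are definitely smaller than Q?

From Q the given relations immediately reach D, F, J, M, G.
From those, N, S, H, E, R — 10 in total.
From those, K — 11 in total.
Nothing else is reachable below Q; 11 in all.

11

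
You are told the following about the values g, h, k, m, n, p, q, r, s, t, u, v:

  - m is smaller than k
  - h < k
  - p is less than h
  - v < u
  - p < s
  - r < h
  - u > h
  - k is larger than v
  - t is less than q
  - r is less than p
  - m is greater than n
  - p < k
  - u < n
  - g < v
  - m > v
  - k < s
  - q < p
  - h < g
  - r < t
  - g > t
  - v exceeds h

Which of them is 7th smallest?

Piecing the relations together gives one ordering: r < t < q < p < h < g < v < u < n < m < k < s.
The 7th smallest is v.

v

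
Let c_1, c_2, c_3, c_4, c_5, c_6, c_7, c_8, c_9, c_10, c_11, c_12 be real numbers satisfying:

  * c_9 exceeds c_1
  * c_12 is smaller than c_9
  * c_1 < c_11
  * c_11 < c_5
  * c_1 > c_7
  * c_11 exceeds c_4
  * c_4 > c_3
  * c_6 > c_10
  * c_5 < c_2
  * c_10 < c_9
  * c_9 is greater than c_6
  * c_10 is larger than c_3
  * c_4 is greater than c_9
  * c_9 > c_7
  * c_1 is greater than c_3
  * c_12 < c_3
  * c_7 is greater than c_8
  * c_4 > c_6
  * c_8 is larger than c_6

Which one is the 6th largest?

c_1

The consecutive relations fix a unique order: c_12 < c_3 < c_10 < c_6 < c_8 < c_7 < c_1 < c_9 < c_4 < c_11 < c_5 < c_2.
Counting 6 from the largest end gives c_1.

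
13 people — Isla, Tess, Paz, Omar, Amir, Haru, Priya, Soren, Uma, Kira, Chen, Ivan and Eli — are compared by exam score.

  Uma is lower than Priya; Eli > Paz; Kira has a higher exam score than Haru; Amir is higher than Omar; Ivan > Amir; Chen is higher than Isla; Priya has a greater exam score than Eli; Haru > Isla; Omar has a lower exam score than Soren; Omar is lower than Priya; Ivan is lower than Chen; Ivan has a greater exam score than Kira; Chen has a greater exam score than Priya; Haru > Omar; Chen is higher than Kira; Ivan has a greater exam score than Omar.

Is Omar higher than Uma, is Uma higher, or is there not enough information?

undetermined

Following every chain through Omar: above Omar we get Haru, Amir, Soren, Kira, Ivan, Priya, Chen.
Uma is not reached, and no chain runs the other way from Uma to Omar.
So the given relations leave the order of Omar and Uma undetermined.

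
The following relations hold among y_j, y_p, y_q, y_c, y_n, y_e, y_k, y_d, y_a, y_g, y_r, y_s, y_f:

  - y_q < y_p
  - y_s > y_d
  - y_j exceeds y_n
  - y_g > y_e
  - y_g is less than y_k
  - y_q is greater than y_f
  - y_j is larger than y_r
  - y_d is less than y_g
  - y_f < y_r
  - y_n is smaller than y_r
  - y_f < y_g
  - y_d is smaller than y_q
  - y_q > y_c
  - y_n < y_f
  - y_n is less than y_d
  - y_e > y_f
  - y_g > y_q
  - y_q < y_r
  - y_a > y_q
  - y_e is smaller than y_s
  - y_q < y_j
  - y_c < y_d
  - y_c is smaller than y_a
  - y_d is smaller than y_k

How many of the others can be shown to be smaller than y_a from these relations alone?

From y_a the given relations immediately reach y_c, y_q.
From those, y_d, y_f — 4 in total.
From those, y_n — 5 in total.
Nothing else is reachable below y_a; 5 in all.

5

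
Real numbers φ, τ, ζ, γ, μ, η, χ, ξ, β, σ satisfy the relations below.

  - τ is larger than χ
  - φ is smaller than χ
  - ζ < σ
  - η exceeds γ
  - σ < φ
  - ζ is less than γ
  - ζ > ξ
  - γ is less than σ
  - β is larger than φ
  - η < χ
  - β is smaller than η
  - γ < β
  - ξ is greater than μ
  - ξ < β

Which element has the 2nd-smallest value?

Chaining the given pairs: μ < ξ < ζ < γ < σ < φ < β < η < χ < τ.
The 2nd smallest is ξ.

ξ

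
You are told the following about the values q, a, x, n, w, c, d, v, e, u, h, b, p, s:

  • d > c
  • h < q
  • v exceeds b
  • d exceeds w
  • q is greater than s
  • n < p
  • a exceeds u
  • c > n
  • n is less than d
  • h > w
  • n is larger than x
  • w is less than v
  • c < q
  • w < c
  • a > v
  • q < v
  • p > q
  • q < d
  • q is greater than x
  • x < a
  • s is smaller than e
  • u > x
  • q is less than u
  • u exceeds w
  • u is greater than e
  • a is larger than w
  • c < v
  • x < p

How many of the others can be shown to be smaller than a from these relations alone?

11

The elements the relations force below a are w, b, s, x, h, e, n, c, q, u, v — no chain reaches any other.
That is 11.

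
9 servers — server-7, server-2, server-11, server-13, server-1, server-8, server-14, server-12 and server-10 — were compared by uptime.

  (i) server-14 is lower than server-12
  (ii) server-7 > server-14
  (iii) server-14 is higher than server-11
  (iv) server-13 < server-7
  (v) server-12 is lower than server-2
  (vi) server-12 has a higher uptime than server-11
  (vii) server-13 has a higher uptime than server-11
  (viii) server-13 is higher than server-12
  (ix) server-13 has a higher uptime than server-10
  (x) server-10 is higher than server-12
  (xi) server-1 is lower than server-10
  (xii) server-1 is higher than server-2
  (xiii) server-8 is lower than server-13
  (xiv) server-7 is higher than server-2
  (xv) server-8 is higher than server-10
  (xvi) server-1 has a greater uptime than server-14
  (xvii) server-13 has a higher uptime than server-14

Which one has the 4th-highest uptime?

server-10

Piecing the relations together gives one ordering: server-11 < server-14 < server-12 < server-2 < server-1 < server-10 < server-8 < server-13 < server-7.
Counting 4 from the largest end gives server-10.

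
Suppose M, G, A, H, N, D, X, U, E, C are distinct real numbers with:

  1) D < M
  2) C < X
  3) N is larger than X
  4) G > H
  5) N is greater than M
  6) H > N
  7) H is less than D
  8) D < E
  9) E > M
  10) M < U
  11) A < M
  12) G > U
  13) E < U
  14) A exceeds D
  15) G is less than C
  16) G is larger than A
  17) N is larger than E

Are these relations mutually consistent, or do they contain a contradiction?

inconsistent

We have N < H stated directly, yet also H < D < A < M < E < U < G < C < X < N by chaining the others — so H < N. Contradiction.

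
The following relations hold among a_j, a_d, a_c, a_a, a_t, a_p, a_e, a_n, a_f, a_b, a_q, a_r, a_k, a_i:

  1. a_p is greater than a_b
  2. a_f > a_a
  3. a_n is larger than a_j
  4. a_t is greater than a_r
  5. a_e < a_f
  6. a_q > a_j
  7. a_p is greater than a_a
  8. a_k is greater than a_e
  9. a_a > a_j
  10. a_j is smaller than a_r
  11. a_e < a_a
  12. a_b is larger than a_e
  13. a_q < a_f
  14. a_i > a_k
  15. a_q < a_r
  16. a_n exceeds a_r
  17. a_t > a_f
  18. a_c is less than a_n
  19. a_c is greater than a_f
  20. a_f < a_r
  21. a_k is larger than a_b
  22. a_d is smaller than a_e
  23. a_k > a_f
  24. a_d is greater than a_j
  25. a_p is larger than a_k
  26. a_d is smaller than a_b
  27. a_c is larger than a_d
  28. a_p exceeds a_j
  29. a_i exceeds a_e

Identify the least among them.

Chaining upward from a_j: directly above it, a_d, a_q, a_a, a_r, a_n, a_p; then a_e, a_b, a_f, a_t, a_c; then a_k, a_i.
That covers every other element, and nothing is given below a_j, so a_j is the least.

a_j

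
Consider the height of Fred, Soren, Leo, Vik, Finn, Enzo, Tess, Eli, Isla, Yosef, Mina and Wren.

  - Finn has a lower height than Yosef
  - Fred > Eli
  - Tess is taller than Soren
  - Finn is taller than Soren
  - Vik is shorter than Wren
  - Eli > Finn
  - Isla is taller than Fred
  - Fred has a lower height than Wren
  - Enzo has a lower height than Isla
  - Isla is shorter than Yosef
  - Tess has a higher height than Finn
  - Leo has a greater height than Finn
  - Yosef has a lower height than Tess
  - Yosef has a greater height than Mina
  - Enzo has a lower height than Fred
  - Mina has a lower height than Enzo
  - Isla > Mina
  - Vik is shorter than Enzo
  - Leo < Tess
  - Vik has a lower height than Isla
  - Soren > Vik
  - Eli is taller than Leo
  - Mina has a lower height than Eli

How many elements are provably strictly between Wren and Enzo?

1

The relations place Enzo below Wren. An element lies strictly between them when it is forced above Enzo and also forced below Wren.
Above Enzo: {Fred, Isla, Yosef, Tess}. Below Wren: {Vik, Soren, Finn, Mina, Leo, Eli, Fred}.
Intersection: {Fred} — 1.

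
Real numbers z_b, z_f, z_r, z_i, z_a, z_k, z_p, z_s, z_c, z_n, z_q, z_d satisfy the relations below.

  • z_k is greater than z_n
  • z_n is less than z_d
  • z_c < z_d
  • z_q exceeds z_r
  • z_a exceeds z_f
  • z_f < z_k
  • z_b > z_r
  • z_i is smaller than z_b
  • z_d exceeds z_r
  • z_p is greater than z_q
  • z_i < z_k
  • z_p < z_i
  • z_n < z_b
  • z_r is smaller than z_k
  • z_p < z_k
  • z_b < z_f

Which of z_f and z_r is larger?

z_f

Link the given pairs in sequence: z_r < z_q; z_q < z_p; z_p < z_i; z_i < z_b; z_b < z_f.
Together: z_r < z_q < z_p < z_i < z_b < z_f.
So z_r < z_f; z_f is the larger of the two.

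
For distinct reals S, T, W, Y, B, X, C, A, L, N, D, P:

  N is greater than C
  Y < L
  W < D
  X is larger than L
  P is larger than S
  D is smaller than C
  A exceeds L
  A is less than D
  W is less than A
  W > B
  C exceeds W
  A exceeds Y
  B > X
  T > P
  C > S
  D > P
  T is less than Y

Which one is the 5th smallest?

L

The consecutive relations fix a unique order: S < P < T < Y < L < X < B < W < A < D < C < N.
Counting 5 from the smallest end gives L.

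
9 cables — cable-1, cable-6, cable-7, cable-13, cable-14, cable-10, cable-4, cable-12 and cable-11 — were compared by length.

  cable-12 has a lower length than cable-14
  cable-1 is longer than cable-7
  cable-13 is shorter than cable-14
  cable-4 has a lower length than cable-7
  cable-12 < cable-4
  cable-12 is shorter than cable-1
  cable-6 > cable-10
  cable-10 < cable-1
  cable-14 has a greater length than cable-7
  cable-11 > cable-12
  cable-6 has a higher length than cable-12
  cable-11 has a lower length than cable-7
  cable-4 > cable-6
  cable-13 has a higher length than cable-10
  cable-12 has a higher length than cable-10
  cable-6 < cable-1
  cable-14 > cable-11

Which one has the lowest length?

cable-10

cable-12 is not least since cable-10 < cable-12; cable-6 is not least since cable-12 < cable-6; cable-4 is not least since cable-6 < cable-4; cable-11 is not least since cable-12 < cable-11; cable-7 is not least since cable-11 < cable-7; cable-13 is not least since cable-10 < cable-13; cable-14 is not least since cable-7 < cable-14; cable-1 is not least since cable-7 < cable-1.
Only cable-10 has nothing below it, so cable-10 is the lowest length.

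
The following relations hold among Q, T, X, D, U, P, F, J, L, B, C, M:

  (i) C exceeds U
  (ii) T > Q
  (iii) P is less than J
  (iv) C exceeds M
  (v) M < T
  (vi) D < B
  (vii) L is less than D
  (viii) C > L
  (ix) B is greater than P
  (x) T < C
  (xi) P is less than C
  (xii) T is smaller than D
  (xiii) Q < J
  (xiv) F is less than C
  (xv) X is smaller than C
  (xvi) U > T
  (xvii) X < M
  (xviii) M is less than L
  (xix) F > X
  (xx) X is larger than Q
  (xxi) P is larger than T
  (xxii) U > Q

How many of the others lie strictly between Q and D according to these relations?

4

Chaining upward from Q reaches: X, M, L, T, P, F, U, C, B, J.
Chaining downward from D reaches: X, M, L, T.
Strictly between Q and D are those in both lists: X, M, L, T — 4 elements.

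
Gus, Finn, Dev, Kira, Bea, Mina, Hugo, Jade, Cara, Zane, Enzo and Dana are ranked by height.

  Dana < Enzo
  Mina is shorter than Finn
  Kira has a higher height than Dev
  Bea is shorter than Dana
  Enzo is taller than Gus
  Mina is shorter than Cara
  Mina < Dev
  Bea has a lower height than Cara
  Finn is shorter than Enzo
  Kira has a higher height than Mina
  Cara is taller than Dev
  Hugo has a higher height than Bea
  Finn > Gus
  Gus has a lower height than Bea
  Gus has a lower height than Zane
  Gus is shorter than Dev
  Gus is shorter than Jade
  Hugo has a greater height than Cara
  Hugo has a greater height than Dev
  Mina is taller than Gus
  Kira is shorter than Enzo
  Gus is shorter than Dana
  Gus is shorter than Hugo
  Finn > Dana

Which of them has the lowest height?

Gus

Chaining upward from Gus: directly above it, Mina, Bea, Dev, Zane, Jade, Dana, Finn, Hugo, Enzo; then Kira, Cara.
That covers every other element, and nothing is given below Gus, so Gus is the lowest height.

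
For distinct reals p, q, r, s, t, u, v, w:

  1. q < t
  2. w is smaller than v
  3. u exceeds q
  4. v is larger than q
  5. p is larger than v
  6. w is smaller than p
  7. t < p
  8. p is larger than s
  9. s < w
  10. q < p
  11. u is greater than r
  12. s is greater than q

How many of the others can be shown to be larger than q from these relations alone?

6

The elements the relations force above q are t, s, w, v, u, p — no chain reaches any other.
That is 6.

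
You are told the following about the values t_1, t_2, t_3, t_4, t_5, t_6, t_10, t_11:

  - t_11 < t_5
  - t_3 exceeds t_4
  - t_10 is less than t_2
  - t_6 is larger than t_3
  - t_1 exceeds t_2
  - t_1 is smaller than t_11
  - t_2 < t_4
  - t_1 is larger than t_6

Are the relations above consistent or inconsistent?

consistent

Every relation is compatible with t_10 < t_2 < t_4 < t_3 < t_6 < t_1 < t_11 < t_5; the set is consistent.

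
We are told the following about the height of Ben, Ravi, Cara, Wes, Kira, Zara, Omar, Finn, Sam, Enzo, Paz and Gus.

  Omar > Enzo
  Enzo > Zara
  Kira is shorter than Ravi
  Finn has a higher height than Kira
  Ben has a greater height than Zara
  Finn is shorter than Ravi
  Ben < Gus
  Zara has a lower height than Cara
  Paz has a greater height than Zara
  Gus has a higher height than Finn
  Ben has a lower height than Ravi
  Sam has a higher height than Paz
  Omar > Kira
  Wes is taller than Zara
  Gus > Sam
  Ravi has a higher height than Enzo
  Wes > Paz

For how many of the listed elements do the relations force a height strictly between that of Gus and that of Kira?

The relations place Kira below Gus. An element lies strictly between them when it is forced above Kira and also forced below Gus.
Above Kira: {Finn, Omar, Ravi}. Below Gus: {Zara, Paz, Ben, Finn, Sam}.
Intersection: {Finn} — 1.

1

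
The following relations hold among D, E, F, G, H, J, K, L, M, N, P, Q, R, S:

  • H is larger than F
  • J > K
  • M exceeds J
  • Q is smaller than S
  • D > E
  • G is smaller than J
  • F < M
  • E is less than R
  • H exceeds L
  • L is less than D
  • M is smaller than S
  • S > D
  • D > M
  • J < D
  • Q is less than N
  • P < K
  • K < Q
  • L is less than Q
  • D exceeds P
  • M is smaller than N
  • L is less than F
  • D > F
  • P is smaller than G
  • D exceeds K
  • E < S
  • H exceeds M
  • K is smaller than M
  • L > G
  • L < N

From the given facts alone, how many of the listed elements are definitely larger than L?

7

Directly above L: Q, F, D, H, N.
One step further: M, S (7 so far).
No other element is forced above L by the given relations, so the count is 7.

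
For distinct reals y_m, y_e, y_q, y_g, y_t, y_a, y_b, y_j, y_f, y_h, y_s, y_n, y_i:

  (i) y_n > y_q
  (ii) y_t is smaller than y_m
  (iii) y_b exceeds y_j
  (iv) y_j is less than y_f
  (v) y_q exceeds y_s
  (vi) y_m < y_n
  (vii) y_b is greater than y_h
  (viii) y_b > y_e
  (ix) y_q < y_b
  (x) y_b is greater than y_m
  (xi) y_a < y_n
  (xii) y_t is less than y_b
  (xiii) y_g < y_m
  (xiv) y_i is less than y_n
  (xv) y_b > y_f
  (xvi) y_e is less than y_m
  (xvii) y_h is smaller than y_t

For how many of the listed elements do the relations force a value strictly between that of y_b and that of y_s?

The relations place y_s below y_b. An element lies strictly between them when it is forced above y_s and also forced below y_b.
Above y_s: {y_q, y_n}. Below y_b: {y_h, y_j, y_f, y_t, y_e, y_q, y_g, y_m}.
Intersection: {y_q} — 1.

1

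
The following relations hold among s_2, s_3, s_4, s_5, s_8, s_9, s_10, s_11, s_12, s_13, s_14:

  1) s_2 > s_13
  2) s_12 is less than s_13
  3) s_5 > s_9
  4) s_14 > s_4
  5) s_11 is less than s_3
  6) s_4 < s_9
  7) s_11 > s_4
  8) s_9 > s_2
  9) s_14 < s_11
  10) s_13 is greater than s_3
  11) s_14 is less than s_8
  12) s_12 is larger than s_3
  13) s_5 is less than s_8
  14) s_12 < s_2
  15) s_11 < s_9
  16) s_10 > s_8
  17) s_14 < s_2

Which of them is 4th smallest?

Chaining the given pairs: s_4 < s_14 < s_11 < s_3 < s_12 < s_13 < s_2 < s_9 < s_5 < s_8 < s_10.
Counting 4 from the smallest end gives s_3.

s_3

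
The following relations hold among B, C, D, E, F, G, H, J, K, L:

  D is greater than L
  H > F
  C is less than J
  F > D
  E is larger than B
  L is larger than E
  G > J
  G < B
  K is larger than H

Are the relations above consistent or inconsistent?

Every relation is compatible with C < J < G < B < E < L < D < F < H < K; the set is consistent.

consistent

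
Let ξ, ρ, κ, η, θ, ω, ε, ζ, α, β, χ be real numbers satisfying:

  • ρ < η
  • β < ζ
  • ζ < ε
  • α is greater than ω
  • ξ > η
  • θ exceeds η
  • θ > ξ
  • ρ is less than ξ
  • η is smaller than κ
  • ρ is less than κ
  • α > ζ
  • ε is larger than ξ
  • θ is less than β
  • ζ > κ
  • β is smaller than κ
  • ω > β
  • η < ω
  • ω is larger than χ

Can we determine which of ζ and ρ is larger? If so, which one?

ζ

ρ < η and η < ξ give ρ < ξ.
With ξ < θ: ρ < η < ξ < θ.
With θ < β: ρ < η < ξ < θ < β.
Then β < κ extends the chain to κ.
With κ < ζ: ρ < η < ξ < θ < β < κ < ζ.
So ζ is larger.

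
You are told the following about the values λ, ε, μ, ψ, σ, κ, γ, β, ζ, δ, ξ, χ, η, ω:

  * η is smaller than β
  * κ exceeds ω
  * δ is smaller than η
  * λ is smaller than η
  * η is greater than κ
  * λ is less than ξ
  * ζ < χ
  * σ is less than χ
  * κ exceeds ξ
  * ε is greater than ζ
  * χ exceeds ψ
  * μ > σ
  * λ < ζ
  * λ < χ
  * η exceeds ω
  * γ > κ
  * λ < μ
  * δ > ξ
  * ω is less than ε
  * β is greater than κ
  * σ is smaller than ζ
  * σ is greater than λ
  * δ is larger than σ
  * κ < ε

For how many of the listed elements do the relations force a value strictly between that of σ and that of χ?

The relations place σ below χ. An element lies strictly between them when it is forced above σ and also forced below χ.
Above σ: {ζ, ε, μ, δ, η, β}. Below χ: {λ, ψ, ζ}.
Intersection: {ζ} — 1.

1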